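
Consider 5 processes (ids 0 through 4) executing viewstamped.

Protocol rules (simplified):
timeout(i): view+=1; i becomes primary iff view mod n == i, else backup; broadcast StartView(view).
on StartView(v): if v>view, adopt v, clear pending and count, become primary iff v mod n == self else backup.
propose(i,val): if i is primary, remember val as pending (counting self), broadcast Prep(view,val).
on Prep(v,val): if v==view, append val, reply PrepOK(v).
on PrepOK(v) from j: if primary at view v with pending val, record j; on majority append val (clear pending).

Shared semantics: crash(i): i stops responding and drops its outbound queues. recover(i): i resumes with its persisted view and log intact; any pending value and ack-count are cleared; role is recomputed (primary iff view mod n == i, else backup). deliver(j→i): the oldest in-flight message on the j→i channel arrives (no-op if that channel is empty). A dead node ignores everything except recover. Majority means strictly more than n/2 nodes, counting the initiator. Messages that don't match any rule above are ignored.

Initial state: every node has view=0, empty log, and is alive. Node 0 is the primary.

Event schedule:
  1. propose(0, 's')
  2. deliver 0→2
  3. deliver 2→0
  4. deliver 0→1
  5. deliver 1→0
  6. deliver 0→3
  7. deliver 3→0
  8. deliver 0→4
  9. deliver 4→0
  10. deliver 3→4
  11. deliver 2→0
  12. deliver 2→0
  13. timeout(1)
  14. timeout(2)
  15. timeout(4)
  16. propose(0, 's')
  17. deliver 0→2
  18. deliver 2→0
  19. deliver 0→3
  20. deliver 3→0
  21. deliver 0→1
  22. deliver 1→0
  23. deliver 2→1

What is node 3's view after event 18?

0

1. propose(0,'s'):  nop
2. deliver 0→2:  <2:back v0 s>
3. deliver 2→0:  nop
4. deliver 0→1:  <1:back v0 s>
5. deliver 1→0:  <0:prim v0 s>
6. deliver 0→3:  <3:back v0 s>
7. deliver 3→0:  nop
8. deliver 0→4:  <4:back v0 s>
9. deliver 4→0:  nop
10. deliver 3→4:  nop
11. deliver 2→0:  nop
12. deliver 2→0:  nop
13. timeout(1):  <1:prim v1 s>
14. timeout(2):  <2:back v1 s>
15. timeout(4):  <4:back v1 s>
16. propose(0,'s'):  nop
17. deliver 0→2:  nop
18. deliver 2→0:  <0:back v1 s>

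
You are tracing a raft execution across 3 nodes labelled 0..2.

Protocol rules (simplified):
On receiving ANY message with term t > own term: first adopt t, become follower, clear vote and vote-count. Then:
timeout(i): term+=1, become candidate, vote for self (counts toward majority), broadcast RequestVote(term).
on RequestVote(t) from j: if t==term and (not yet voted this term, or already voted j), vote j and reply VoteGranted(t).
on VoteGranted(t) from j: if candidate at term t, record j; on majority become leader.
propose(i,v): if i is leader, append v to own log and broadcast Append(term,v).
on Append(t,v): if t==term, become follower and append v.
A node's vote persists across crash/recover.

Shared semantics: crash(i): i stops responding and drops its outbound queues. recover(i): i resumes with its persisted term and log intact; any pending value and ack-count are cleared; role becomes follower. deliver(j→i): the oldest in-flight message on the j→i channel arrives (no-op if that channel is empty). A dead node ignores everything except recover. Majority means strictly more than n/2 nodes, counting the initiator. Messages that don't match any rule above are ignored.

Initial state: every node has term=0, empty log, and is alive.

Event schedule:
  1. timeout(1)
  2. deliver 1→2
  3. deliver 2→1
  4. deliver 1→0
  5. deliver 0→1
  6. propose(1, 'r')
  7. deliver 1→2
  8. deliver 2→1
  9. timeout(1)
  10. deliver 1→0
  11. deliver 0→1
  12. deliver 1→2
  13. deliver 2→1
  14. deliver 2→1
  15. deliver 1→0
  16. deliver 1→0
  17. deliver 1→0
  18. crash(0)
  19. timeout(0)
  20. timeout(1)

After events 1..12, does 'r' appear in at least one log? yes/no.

1. timeout(1):  <1:cand t1 ->
2. deliver 1→2:  <2:foll t1 ->
3. deliver 2→1:  <1:lead t1 ->
4. deliver 1→0:  <0:foll t1 ->
5. deliver 0→1:  nop
6. propose(1,'r'):  <1:lead t1 r>
7. deliver 1→2:  <2:foll t1 r>
8. deliver 2→1:  nop
9. timeout(1):  <1:cand t2 r>
10. deliver 1→0:  <0:foll t1 r>
11. deliver 0→1:  nop
12. deliver 1→2:  <2:foll t2 r>

yes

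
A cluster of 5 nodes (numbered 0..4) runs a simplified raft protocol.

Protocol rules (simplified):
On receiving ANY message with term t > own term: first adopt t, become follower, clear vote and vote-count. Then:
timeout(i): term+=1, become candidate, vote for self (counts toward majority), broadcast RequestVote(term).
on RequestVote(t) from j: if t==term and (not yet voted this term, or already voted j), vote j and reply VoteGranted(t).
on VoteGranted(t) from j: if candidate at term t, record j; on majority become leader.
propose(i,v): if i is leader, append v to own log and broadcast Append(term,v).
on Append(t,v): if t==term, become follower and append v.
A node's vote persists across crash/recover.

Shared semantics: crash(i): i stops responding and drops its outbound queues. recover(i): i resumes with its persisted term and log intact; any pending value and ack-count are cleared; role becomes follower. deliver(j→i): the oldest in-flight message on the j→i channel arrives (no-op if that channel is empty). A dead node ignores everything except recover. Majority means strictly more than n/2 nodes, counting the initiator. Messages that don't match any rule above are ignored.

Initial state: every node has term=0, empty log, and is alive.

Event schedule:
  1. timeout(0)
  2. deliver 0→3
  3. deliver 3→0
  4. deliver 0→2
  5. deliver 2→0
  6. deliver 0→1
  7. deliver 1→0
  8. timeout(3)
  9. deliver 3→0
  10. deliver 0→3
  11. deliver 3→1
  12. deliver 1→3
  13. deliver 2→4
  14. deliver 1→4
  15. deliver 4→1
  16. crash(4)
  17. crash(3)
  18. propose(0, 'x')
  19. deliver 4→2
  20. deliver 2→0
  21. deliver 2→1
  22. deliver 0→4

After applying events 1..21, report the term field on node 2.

1

after 1 — timeout(0): n0:cand/t1/[-]
after 2 — deliver 0→3: n3:foll/t1/[-]
after 3 — deliver 3→0: ·
after 4 — deliver 0→2: n2:foll/t1/[-]
after 5 — deliver 2→0: n0:lead/t1/[-]
after 6 — deliver 0→1: n1:foll/t1/[-]
after 7 — deliver 1→0: ·
after 8 — timeout(3): n3:cand/t2/[-]
after 9 — deliver 3→0: n0:foll/t2/[-]
after 10 — deliver 0→3: ·
after 11 — deliver 3→1: n1:foll/t2/[-]
after 12 — deliver 1→3: n3:lead/t2/[-]
after 13 — deliver 2→4: ·
after 14 — deliver 1→4: ·
after 15 — deliver 4→1: ·
after 16 — crash(4): n4:✗foll/t0/[-]
after 17 — crash(3): n3:✗lead/t2/[-]
after 18 — propose(0,'x'): ·
after 19 — deliver 4→2: ·
after 20 — deliver 2→0: ·
after 21 — deliver 2→1: ·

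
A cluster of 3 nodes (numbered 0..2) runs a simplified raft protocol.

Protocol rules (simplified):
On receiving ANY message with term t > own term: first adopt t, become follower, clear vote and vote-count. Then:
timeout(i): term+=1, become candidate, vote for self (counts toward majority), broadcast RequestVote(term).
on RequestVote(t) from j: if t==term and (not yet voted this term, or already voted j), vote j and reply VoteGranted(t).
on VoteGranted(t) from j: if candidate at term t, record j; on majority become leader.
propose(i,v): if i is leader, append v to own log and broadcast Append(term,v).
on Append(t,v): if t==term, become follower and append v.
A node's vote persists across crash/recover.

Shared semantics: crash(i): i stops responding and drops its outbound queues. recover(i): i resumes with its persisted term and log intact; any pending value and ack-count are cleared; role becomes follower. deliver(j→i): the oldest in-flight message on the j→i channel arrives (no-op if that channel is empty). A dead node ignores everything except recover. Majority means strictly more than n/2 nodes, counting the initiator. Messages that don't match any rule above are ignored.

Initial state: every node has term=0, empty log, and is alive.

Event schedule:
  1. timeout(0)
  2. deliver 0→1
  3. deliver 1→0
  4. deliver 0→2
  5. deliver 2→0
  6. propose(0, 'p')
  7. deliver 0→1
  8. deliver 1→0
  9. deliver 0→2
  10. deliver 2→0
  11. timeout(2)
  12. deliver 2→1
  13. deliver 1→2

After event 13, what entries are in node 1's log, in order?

p

after 1 — timeout(0): n0:cand/t1/[-]
after 2 — deliver 0→1: n1:foll/t1/[-]
after 3 — deliver 1→0: n0:lead/t1/[-]
after 4 — deliver 0→2: n2:foll/t1/[-]
after 5 — deliver 2→0: ·
after 6 — propose(0,'p'): n0:lead/t1/[p]
after 7 — deliver 0→1: n1:foll/t1/[p]
after 8 — deliver 1→0: ·
after 9 — deliver 0→2: n2:foll/t1/[p]
after 10 — deliver 2→0: ·
after 11 — timeout(2): n2:cand/t2/[p]
after 12 — deliver 2→1: n1:foll/t2/[p]
after 13 — deliver 1→2: n2:lead/t2/[p]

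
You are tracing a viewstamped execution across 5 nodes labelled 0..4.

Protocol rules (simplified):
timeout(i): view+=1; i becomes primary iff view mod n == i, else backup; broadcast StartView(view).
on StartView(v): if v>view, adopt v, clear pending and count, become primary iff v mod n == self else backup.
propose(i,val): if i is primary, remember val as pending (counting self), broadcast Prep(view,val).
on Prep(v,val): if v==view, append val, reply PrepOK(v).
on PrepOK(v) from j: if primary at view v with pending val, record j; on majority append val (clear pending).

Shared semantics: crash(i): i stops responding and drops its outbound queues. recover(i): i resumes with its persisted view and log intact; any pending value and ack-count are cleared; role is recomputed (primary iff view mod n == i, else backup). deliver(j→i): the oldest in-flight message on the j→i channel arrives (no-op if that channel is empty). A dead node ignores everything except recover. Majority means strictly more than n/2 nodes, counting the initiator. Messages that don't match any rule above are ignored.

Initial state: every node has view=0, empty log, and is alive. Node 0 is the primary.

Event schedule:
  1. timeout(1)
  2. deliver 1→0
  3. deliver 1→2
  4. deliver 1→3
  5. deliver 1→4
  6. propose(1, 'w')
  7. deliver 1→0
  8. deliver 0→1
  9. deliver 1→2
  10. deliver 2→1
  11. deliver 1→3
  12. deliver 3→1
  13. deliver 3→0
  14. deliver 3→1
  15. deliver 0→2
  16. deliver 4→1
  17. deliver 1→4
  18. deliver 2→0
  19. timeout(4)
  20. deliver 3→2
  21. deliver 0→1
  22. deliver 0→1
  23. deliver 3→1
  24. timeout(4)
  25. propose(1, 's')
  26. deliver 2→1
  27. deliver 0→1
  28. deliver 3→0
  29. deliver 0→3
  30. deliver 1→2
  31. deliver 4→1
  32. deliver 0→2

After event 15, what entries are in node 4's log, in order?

empty

after 1 — timeout(1): n1:prim/v1/[-]
after 2 — deliver 1→0: n0:back/v1/[-]
after 3 — deliver 1→2: n2:back/v1/[-]
after 4 — deliver 1→3: n3:back/v1/[-]
after 5 — deliver 1→4: n4:back/v1/[-]
after 6 — propose(1,'w'): ·
after 7 — deliver 1→0: n0:back/v1/[w]
after 8 — deliver 0→1: ·
after 9 — deliver 1→2: n2:back/v1/[w]
after 10 — deliver 2→1: n1:prim/v1/[w]
after 11 — deliver 1→3: n3:back/v1/[w]
after 12 — deliver 3→1: ·
after 13 — deliver 3→0: ·
after 14 — deliver 3→1: ·
after 15 — deliver 0→2: ·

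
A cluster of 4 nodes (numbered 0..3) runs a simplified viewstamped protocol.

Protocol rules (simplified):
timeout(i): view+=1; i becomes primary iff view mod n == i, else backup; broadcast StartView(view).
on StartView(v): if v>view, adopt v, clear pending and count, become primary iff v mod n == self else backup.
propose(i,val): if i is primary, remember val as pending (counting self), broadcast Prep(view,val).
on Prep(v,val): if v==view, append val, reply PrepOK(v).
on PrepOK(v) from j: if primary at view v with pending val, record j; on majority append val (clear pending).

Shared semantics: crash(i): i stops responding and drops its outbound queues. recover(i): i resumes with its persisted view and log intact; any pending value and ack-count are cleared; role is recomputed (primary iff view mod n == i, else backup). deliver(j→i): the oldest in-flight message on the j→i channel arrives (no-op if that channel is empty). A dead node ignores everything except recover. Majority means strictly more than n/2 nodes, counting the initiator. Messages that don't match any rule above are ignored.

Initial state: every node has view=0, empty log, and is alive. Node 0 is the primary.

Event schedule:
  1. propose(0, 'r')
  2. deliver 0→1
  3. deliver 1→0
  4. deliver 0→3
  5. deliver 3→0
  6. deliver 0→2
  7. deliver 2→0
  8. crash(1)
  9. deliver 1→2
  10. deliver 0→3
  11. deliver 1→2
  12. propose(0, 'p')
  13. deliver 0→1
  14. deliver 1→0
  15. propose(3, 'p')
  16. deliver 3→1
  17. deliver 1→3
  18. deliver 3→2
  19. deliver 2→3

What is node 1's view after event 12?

step 1 propose(0,'r'): —
step 2 deliver 0→1: 1={back,v=0,log=r}
step 3 deliver 1→0: —
step 4 deliver 0→3: 3={back,v=0,log=r}
step 5 deliver 3→0: 0={prim,v=0,log=r}
step 6 deliver 0→2: 2={back,v=0,log=r}
step 7 deliver 2→0: —
step 8 crash(1): 1={✗back,v=0,log=r}
step 9 deliver 1→2: —
step 10 deliver 0→3: —
step 11 deliver 1→2: —
step 12 propose(0,'p'): —

0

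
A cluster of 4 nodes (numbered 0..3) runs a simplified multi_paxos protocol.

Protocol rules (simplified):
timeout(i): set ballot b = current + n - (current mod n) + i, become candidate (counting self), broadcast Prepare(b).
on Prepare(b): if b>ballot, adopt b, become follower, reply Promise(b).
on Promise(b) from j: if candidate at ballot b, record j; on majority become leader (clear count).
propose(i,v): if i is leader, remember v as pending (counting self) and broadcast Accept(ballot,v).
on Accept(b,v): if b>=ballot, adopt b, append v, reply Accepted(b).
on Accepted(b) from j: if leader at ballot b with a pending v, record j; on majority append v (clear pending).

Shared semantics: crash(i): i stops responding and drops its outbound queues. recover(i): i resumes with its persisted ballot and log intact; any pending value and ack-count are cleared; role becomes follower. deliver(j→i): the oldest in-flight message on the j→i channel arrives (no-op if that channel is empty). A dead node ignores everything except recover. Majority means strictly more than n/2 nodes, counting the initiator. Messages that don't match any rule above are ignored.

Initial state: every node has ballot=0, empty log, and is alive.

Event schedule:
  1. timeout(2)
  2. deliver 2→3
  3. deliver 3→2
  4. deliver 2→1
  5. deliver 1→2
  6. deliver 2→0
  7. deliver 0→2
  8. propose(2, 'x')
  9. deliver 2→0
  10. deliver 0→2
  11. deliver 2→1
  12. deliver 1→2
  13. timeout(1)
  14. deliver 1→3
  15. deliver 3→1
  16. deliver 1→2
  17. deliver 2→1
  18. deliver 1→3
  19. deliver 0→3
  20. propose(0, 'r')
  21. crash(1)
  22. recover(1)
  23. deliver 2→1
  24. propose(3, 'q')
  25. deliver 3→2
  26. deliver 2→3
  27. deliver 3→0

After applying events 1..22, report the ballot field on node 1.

9

e1 timeout(2): 2[cand,b=6,-]
e2 deliver 2→3: 3[foll,b=6,-]
e3 deliver 3→2: ·
e4 deliver 2→1: 1[foll,b=6,-]
e5 deliver 1→2: 2[lead,b=6,-]
e6 deliver 2→0: 0[foll,b=6,-]
e7 deliver 0→2: ·
e8 propose(2,'x'): ·
e9 deliver 2→0: 0[foll,b=6,x]
e10 deliver 0→2: ·
e11 deliver 2→1: 1[foll,b=6,x]
e12 deliver 1→2: 2[lead,b=6,x]
e13 timeout(1): 1[cand,b=9,x]
e14 deliver 1→3: 3[foll,b=9,-]
e15 deliver 3→1: ·
e16 deliver 1→2: 2[foll,b=9,x]
e17 deliver 2→1: 1[lead,b=9,x]
e18 deliver 1→3: ·
e19 deliver 0→3: ·
e20 propose(0,'r'): ·
e21 crash(1): 1[✗lead,b=9,x]
e22 recover(1): 1[foll,b=9,x]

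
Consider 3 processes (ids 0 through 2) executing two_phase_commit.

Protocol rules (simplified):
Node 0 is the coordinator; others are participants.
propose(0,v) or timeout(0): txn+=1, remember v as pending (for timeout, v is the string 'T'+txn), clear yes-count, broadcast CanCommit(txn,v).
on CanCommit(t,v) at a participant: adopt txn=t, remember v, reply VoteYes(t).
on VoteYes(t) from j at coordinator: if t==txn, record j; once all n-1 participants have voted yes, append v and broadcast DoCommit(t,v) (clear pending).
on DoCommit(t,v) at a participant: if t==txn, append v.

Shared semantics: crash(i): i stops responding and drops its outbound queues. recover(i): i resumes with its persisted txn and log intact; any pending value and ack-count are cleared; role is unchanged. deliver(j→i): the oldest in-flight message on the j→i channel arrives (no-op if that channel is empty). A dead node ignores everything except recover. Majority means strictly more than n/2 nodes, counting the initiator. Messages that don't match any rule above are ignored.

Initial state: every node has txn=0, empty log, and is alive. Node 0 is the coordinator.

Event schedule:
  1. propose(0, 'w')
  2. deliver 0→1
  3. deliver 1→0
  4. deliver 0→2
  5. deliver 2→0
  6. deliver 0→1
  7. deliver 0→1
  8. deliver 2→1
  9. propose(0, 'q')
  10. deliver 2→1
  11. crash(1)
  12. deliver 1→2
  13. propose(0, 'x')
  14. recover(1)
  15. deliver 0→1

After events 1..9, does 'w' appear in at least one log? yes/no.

yes

step 1 propose(0,'w'): 0={coor,t=1,log=-}
step 2 deliver 0→1: 1={part,t=1,log=-}
step 3 deliver 1→0: —
step 4 deliver 0→2: 2={part,t=1,log=-}
step 5 deliver 2→0: 0={coor,t=1,log=w}
step 6 deliver 0→1: 1={part,t=1,log=w}
step 7 deliver 0→1: —
step 8 deliver 2→1: —
step 9 propose(0,'q'): 0={coor,t=2,log=w}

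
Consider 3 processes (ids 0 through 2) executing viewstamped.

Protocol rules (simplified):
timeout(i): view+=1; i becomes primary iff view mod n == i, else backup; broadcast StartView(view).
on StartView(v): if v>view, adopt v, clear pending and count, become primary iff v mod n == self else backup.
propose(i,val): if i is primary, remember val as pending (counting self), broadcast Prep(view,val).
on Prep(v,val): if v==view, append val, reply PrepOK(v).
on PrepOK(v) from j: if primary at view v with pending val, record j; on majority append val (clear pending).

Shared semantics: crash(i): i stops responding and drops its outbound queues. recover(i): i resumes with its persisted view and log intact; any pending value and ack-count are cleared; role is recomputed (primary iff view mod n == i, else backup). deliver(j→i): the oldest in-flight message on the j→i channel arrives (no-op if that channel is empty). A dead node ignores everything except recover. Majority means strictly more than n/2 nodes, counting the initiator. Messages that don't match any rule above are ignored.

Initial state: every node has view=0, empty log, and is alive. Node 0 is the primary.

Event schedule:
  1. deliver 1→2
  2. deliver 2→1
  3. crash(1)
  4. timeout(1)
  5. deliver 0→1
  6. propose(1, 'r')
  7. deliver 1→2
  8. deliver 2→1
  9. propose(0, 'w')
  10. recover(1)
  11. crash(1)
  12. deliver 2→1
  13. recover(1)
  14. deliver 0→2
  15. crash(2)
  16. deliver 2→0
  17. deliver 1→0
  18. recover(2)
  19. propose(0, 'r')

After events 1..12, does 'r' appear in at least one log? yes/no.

after 1 — deliver 1→2: ·
after 2 — deliver 2→1: ·
after 3 — crash(1): n1:✗back/v0/[-]
after 4 — timeout(1): ·
after 5 — deliver 0→1: ·
after 6 — propose(1,'r'): ·
after 7 — deliver 1→2: ·
after 8 — deliver 2→1: ·
after 9 — propose(0,'w'): ·
after 10 — recover(1): n1:back/v0/[-]
after 11 — crash(1): n1:✗back/v0/[-]
after 12 — deliver 2→1: ·

no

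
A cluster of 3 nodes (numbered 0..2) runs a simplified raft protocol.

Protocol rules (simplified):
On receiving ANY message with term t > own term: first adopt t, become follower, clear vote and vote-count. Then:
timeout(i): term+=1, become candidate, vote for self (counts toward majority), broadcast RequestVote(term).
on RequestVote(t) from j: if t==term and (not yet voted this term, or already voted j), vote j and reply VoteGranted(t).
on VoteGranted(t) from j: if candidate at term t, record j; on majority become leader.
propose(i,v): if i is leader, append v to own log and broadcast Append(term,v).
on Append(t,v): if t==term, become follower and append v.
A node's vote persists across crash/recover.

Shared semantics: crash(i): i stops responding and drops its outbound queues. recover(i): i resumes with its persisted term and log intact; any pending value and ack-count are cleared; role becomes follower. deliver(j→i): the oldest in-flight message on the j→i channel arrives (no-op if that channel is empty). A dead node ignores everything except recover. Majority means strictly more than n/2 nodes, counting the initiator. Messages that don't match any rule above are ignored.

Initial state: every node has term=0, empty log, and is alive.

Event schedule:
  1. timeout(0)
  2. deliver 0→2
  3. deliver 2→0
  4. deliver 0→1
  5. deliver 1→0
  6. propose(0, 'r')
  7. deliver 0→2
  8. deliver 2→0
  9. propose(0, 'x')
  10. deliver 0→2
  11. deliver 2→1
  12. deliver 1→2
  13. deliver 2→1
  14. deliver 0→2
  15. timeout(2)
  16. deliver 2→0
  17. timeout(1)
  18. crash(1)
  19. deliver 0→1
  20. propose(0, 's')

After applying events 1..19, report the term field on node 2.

1. timeout(0):  <0:cand t1 ->
2. deliver 0→2:  <2:foll t1 ->
3. deliver 2→0:  <0:lead t1 ->
4. deliver 0→1:  <1:foll t1 ->
5. deliver 1→0:  nop
6. propose(0,'r'):  <0:lead t1 r>
7. deliver 0→2:  <2:foll t1 r>
8. deliver 2→0:  nop
9. propose(0,'x'):  <0:lead t1 r,x>
10. deliver 0→2:  <2:foll t1 r,x>
11. deliver 2→1:  nop
12. deliver 1→2:  nop
13. deliver 2→1:  nop
14. deliver 0→2:  nop
15. timeout(2):  <2:cand t2 r,x>
16. deliver 2→0:  <0:foll t2 r,x>
17. timeout(1):  <1:cand t2 ->
18. crash(1):  <1:✗cand t2 ->
19. deliver 0→1:  nop

2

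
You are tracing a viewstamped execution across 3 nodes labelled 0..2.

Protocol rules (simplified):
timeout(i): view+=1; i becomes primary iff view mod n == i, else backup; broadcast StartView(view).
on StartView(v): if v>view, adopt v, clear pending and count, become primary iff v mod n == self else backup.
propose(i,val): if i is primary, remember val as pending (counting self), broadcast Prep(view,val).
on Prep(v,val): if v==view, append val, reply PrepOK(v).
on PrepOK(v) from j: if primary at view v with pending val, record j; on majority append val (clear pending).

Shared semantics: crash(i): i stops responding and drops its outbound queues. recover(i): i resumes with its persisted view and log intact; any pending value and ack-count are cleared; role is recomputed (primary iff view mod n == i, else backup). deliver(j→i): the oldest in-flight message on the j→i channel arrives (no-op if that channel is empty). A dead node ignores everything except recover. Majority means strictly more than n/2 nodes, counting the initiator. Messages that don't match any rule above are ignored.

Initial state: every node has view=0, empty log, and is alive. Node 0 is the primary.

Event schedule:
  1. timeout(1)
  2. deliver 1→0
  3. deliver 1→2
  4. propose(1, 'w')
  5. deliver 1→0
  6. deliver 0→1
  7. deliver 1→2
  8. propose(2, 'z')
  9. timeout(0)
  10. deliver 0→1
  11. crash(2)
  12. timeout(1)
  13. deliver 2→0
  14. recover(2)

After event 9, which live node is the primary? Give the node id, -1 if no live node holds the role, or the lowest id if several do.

[1] timeout(1) → N1(prim v1 [-])
[2] deliver 1→0 → N0(back v1 [-])
[3] deliver 1→2 → N2(back v1 [-])
[4] propose(1,'w') → ∅
[5] deliver 1→0 → N0(back v1 [w])
[6] deliver 0→1 → N1(prim v1 [w])
[7] deliver 1→2 → N2(back v1 [w])
[8] propose(2,'z') → ∅
[9] timeout(0) → N0(back v2 [w])

1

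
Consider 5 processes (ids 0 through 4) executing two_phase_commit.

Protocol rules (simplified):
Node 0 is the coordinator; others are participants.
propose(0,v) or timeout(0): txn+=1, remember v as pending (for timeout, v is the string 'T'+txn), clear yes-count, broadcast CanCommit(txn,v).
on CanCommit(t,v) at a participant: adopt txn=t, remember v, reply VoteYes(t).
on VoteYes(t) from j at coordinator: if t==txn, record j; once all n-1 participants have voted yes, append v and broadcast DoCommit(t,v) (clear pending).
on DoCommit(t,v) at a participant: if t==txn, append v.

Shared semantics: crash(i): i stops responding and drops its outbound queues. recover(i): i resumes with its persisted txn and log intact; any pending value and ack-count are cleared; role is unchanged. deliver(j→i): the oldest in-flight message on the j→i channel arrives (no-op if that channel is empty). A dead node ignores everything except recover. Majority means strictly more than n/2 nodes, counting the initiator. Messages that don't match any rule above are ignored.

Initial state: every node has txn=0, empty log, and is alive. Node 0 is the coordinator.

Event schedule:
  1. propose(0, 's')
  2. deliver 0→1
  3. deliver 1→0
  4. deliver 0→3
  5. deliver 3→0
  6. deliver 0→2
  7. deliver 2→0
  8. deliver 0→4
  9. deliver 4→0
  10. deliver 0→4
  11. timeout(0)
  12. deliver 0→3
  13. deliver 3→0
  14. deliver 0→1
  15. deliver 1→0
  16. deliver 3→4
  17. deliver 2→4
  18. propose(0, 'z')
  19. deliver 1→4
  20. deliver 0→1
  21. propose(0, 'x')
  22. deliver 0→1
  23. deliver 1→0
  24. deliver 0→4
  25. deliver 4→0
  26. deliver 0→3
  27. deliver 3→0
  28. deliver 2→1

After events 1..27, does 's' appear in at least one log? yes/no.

yes

step 1 propose(0,'s'): 0={coor,t=1,log=-}
step 2 deliver 0→1: 1={part,t=1,log=-}
step 3 deliver 1→0: —
step 4 deliver 0→3: 3={part,t=1,log=-}
step 5 deliver 3→0: —
step 6 deliver 0→2: 2={part,t=1,log=-}
step 7 deliver 2→0: —
step 8 deliver 0→4: 4={part,t=1,log=-}
step 9 deliver 4→0: 0={coor,t=1,log=s}
step 10 deliver 0→4: 4={part,t=1,log=s}
step 11 timeout(0): 0={coor,t=2,log=s}
step 12 deliver 0→3: 3={part,t=1,log=s}
step 13 deliver 3→0: —
step 14 deliver 0→1: 1={part,t=1,log=s}
step 15 deliver 1→0: —
step 16 deliver 3→4: —
step 17 deliver 2→4: —
step 18 propose(0,'z'): 0={coor,t=3,log=s}
step 19 deliver 1→4: —
step 20 deliver 0→1: 1={part,t=2,log=s}
step 21 propose(0,'x'): 0={coor,t=4,log=s}
step 22 deliver 0→1: 1={part,t=3,log=s}
step 23 deliver 1→0: —
step 24 deliver 0→4: 4={part,t=2,log=s}
step 25 deliver 4→0: —
step 26 deliver 0→3: 3={part,t=2,log=s}
step 27 deliver 3→0: —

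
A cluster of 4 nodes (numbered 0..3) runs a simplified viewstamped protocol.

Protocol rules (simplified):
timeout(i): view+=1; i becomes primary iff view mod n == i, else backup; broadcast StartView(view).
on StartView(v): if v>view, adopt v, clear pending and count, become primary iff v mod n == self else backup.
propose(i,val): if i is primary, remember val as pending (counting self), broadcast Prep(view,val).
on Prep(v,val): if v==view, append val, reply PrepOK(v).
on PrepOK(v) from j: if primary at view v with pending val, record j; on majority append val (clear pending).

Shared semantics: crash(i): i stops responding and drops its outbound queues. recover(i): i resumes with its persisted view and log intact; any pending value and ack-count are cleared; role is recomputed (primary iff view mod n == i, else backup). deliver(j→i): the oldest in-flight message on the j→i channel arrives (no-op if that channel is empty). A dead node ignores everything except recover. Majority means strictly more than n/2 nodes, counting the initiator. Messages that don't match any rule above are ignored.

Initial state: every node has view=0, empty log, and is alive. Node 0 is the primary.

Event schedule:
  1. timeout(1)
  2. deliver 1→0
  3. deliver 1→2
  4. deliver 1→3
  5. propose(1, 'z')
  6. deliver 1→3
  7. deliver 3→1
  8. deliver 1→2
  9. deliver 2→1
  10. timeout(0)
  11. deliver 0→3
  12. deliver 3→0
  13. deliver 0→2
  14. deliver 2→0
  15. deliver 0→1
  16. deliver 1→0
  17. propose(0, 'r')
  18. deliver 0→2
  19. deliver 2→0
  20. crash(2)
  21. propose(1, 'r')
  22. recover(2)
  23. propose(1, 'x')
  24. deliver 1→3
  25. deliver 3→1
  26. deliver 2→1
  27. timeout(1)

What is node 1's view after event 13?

after 1 — timeout(1): n1:prim/v1/[-]
after 2 — deliver 1→0: n0:back/v1/[-]
after 3 — deliver 1→2: n2:back/v1/[-]
after 4 — deliver 1→3: n3:back/v1/[-]
after 5 — propose(1,'z'): ·
after 6 — deliver 1→3: n3:back/v1/[z]
after 7 — deliver 3→1: ·
after 8 — deliver 1→2: n2:back/v1/[z]
after 9 — deliver 2→1: n1:prim/v1/[z]
after 10 — timeout(0): n0:back/v2/[-]
after 11 — deliver 0→3: n3:back/v2/[z]
after 12 — deliver 3→0: ·
after 13 — deliver 0→2: n2:prim/v2/[z]

1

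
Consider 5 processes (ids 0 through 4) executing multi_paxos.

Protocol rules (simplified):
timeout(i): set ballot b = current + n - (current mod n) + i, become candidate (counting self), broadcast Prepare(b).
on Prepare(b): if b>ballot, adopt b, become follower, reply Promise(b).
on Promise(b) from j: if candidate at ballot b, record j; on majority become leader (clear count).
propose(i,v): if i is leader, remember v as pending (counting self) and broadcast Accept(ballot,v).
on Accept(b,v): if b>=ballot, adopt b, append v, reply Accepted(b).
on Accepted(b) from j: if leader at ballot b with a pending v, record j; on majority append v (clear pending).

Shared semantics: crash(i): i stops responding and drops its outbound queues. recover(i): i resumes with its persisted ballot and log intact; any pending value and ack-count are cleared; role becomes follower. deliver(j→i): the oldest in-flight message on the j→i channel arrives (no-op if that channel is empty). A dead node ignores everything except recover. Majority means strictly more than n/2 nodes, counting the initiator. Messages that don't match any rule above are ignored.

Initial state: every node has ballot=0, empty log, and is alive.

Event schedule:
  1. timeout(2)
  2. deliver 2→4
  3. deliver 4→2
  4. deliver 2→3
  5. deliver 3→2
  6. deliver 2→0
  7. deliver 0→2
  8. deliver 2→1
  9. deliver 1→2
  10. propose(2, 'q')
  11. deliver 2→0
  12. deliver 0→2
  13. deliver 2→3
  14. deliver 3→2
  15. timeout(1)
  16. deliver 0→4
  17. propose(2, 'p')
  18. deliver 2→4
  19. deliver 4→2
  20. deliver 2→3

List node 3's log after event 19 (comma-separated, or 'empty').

e1 timeout(2): 2[cand,b=7,-]
e2 deliver 2→4: 4[foll,b=7,-]
e3 deliver 4→2: ·
e4 deliver 2→3: 3[foll,b=7,-]
e5 deliver 3→2: 2[lead,b=7,-]
e6 deliver 2→0: 0[foll,b=7,-]
e7 deliver 0→2: ·
e8 deliver 2→1: 1[foll,b=7,-]
e9 deliver 1→2: ·
e10 propose(2,'q'): ·
e11 deliver 2→0: 0[foll,b=7,q]
e12 deliver 0→2: ·
e13 deliver 2→3: 3[foll,b=7,q]
e14 deliver 3→2: 2[lead,b=7,q]
e15 timeout(1): 1[cand,b=11,-]
e16 deliver 0→4: ·
e17 propose(2,'p'): ·
e18 deliver 2→4: 4[foll,b=7,q]
e19 deliver 4→2: ·

q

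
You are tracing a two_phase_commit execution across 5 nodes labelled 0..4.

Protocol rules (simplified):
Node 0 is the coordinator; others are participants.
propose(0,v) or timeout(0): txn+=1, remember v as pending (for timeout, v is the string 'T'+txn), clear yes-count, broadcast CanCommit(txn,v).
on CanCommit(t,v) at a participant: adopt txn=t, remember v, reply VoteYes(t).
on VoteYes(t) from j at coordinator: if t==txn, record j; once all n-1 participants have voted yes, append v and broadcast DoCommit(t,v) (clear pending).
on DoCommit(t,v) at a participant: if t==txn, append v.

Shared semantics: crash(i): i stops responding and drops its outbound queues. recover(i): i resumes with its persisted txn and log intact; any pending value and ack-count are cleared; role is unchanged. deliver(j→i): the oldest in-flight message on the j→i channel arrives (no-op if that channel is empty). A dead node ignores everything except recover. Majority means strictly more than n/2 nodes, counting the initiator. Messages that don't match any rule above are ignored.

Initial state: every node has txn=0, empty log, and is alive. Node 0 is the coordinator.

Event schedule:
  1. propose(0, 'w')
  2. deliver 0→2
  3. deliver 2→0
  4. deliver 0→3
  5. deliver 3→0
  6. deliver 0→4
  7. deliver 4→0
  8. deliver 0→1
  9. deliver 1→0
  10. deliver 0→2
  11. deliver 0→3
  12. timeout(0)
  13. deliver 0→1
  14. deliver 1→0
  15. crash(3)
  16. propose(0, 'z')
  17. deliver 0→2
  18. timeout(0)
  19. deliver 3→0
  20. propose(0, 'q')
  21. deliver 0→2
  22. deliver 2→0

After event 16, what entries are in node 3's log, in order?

w

step 1 propose(0,'w'): 0={coor,t=1,log=-}
step 2 deliver 0→2: 2={part,t=1,log=-}
step 3 deliver 2→0: —
step 4 deliver 0→3: 3={part,t=1,log=-}
step 5 deliver 3→0: —
step 6 deliver 0→4: 4={part,t=1,log=-}
step 7 deliver 4→0: —
step 8 deliver 0→1: 1={part,t=1,log=-}
step 9 deliver 1→0: 0={coor,t=1,log=w}
step 10 deliver 0→2: 2={part,t=1,log=w}
step 11 deliver 0→3: 3={part,t=1,log=w}
step 12 timeout(0): 0={coor,t=2,log=w}
step 13 deliver 0→1: 1={part,t=1,log=w}
step 14 deliver 1→0: —
step 15 crash(3): 3={✗part,t=1,log=w}
step 16 propose(0,'z'): 0={coor,t=3,log=w}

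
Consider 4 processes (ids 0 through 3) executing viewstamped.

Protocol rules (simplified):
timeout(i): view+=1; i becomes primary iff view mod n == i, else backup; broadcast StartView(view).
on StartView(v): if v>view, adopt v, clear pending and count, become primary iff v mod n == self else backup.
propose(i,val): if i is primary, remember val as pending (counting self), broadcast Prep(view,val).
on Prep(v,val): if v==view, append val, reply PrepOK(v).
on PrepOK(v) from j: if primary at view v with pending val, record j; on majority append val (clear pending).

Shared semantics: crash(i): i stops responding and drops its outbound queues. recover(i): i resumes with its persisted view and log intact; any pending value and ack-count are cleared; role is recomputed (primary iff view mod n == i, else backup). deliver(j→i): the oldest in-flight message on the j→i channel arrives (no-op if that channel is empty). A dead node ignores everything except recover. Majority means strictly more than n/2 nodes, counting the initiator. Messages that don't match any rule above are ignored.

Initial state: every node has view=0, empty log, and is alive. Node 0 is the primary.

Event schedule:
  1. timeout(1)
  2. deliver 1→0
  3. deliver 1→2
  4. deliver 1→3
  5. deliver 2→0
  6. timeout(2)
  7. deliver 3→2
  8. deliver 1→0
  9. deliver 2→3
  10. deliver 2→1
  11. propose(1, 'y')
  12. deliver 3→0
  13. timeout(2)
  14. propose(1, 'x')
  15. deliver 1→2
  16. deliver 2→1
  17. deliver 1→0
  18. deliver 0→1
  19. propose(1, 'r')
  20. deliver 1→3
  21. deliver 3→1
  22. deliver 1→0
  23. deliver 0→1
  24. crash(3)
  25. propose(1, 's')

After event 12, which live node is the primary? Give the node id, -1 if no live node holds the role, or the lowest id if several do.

2

after 1 — timeout(1): n1:prim/v1/[-]
after 2 — deliver 1→0: n0:back/v1/[-]
after 3 — deliver 1→2: n2:back/v1/[-]
after 4 — deliver 1→3: n3:back/v1/[-]
after 5 — deliver 2→0: ·
after 6 — timeout(2): n2:prim/v2/[-]
after 7 — deliver 3→2: ·
after 8 — deliver 1→0: ·
after 9 — deliver 2→3: n3:back/v2/[-]
after 10 — deliver 2→1: n1:back/v2/[-]
after 11 — propose(1,'y'): ·
after 12 — deliver 3→0: ·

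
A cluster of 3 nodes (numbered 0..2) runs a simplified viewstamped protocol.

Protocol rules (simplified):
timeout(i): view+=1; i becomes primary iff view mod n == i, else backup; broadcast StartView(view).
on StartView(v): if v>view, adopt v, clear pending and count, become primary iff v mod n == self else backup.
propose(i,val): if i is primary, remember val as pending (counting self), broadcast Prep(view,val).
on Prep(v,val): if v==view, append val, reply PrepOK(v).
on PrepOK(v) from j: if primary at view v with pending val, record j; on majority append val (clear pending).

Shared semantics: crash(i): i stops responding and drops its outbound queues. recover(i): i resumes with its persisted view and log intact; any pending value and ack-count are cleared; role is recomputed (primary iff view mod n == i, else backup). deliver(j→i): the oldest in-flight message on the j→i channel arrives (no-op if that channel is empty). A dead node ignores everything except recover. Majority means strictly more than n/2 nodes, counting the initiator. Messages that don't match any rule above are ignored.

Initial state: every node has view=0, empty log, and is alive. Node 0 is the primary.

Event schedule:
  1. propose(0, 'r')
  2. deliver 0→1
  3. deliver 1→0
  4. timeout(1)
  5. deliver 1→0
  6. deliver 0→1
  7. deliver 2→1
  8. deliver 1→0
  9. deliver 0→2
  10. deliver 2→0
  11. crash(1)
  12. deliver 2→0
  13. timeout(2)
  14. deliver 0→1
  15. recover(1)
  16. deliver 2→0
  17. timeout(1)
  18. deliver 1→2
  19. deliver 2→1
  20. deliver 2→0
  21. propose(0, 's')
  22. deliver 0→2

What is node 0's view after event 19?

1

[1] propose(0,'r') → ∅
[2] deliver 0→1 → N1(back v0 [r])
[3] deliver 1→0 → N0(prim v0 [r])
[4] timeout(1) → N1(prim v1 [r])
[5] deliver 1→0 → N0(back v1 [r])
[6] deliver 0→1 → ∅
[7] deliver 2→1 → ∅
[8] deliver 1→0 → ∅
[9] deliver 0→2 → N2(back v0 [r])
[10] deliver 2→0 → ∅
[11] crash(1) → N1(✗prim v1 [r])
[12] deliver 2→0 → ∅
[13] timeout(2) → N2(back v1 [r])
[14] deliver 0→1 → ∅
[15] recover(1) → N1(prim v1 [r])
[16] deliver 2→0 → ∅
[17] timeout(1) → N1(back v2 [r])
[18] deliver 1→2 → N2(prim v2 [r])
[19] deliver 2→1 → ∅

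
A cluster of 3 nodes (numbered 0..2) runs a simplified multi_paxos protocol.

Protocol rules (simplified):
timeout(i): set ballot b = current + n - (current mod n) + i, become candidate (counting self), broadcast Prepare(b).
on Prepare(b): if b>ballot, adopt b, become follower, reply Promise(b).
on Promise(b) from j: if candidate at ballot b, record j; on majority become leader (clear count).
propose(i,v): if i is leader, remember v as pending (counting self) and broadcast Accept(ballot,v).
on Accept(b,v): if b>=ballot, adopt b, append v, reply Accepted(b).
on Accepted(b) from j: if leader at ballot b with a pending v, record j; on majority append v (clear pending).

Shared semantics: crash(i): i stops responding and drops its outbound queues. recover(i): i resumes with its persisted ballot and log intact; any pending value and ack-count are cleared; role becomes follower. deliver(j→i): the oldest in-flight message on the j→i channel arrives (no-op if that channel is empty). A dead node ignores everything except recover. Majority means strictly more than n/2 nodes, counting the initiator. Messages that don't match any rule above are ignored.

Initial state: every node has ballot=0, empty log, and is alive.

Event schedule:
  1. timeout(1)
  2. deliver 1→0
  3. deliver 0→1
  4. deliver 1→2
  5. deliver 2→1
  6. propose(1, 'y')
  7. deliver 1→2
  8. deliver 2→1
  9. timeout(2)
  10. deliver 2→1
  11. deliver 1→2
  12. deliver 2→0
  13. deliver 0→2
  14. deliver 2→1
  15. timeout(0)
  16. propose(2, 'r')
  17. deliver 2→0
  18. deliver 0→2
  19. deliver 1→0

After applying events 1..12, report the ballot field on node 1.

8

1. timeout(1):  <1:cand b4 ->
2. deliver 1→0:  <0:foll b4 ->
3. deliver 0→1:  <1:lead b4 ->
4. deliver 1→2:  <2:foll b4 ->
5. deliver 2→1:  nop
6. propose(1,'y'):  nop
7. deliver 1→2:  <2:foll b4 y>
8. deliver 2→1:  <1:lead b4 y>
9. timeout(2):  <2:cand b8 y>
10. deliver 2→1:  <1:foll b8 y>
11. deliver 1→2:  <2:lead b8 y>
12. deliver 2→0:  <0:foll b8 ->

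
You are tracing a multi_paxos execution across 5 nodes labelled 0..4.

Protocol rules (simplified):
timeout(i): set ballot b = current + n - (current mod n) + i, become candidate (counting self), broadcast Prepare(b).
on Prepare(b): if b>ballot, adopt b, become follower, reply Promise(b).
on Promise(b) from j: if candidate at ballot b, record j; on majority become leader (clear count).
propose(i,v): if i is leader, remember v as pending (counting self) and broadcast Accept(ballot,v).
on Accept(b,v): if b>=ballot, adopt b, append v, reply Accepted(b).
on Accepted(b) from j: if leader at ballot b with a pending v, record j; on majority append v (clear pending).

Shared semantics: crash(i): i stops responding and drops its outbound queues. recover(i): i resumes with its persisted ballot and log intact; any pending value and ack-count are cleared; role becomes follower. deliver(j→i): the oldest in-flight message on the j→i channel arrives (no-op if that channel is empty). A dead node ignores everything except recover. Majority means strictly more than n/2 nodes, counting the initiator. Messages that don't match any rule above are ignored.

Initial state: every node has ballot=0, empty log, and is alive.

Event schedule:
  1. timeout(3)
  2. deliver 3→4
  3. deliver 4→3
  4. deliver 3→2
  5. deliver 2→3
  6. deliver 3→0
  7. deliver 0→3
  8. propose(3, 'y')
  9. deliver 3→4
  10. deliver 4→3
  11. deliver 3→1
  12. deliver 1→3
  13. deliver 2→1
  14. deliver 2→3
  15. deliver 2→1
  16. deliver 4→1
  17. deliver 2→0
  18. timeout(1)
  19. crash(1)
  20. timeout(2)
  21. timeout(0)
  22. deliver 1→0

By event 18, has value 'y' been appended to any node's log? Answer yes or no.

yes

e1 timeout(3): 3[cand,b=8,-]
e2 deliver 3→4: 4[foll,b=8,-]
e3 deliver 4→3: ·
e4 deliver 3→2: 2[foll,b=8,-]
e5 deliver 2→3: 3[lead,b=8,-]
e6 deliver 3→0: 0[foll,b=8,-]
e7 deliver 0→3: ·
e8 propose(3,'y'): ·
e9 deliver 3→4: 4[foll,b=8,y]
e10 deliver 4→3: ·
e11 deliver 3→1: 1[foll,b=8,-]
e12 deliver 1→3: ·
e13 deliver 2→1: ·
e14 deliver 2→3: ·
e15 deliver 2→1: ·
e16 deliver 4→1: ·
e17 deliver 2→0: ·
e18 timeout(1): 1[cand,b=11,-]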